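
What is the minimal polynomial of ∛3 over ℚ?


∛3 satisfies x³ - 3 = 0, irreducible over ℚ (no rational root; 3 is not a perfect cube)

Minimal polynomial: x³ - 3


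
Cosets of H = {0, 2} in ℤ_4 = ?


H = {0, 2}, |H| = 2
Number of cosets = |G|/|H| = 4/2 = 2
0 + H = {0, 2}
1 + H = {1, 3}

Cosets: 0+H={0,2}; 1+H={1,3}


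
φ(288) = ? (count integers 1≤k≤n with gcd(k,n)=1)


Factor n: 288 = 2^5 × 3^2
φ(n) = n · ∏(1 - 1/p) over distinct primes p | n
φ(288) = 288 · (1 - 1/2) · (1 - 1/3) = 96

φ(288) = 96


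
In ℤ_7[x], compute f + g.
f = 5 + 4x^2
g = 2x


Add coefficients mod 7:
x^0: 5 + 0 = 5 (mod 7)
x^1: 0 + 2 = 2 (mod 7)
x^2: 4 + 0 = 4 (mod 7)
Result: 5 + 2x + 4x^2

f + g = 5 + 2x + 4x^2


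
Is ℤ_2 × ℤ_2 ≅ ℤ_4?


Comparing ℤ_2 × ℤ_2 and ℤ_4:
gcd(2,2) = 2 ≠ 1. Max element order in ℤ_2×ℤ_2 is lcm(2,2) = 2 < 4, so it has no element of order 4

No, ℤ_2 × ℤ_2 ≇ ℤ_4


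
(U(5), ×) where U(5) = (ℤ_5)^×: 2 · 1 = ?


Operation: multiplication mod 5
2 · 1 = (a × b) mod 5 with a = 2, b = 1

2 · 1 = 2


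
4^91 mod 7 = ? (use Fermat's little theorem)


Fermat's little theorem: if p is prime and gcd(a,p)=1, then a^(p-1) ≡ 1 (mod p)
p = 7 is prime, gcd(4,7) = 1
Reduce exponent: 91 mod 6 = 1
So 4^91 ≡ 4^1 (mod 7)
4^1 mod 7 = 4

4^91 ≡ 4 (mod 7)


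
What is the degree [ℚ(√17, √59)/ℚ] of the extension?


[ℚ(√17,√59):ℚ] = [ℚ(√17,√59):ℚ(√17)]·[ℚ(√17):ℚ] = 2·2 = 4

[ℚ(√17, √59)/ℚ] = 4


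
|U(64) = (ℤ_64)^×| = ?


U(n) is the group of units mod n; |U(n)| = φ(n)
|U(64)| = φ(64) = 32

|U(64) = (ℤ_64)^×| = 32


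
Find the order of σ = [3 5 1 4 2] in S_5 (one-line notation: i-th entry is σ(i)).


Cycle decomposition: (1 3) (2 5)
Cycle lengths: 2, 2
Order = lcm(2, 2) = 2

ord(σ) = 2


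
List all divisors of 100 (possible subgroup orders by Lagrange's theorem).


Lagrange's theorem: |H| divides |G|
|G| = 100
Divisors of 100: 1, 2, 4, 5, 10, 20, 25, 50, 100

Possible subgroup orders: {1, 2, 4, 5, 10, 20, 25, 50, 100}


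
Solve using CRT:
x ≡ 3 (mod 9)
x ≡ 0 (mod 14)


m₁ = 9, m₂ = 14, gcd = 1, so CRT applies. M = m₁·m₂ = 126
Let M₁ = M/m₁ = 14, M₂ = M/m₂ = 9
Find y₁ ≡ M₁⁻¹ (mod m₁): 14⁻¹ ≡ 2 (mod 9)
Find y₂ ≡ M₂⁻¹ (mod m₂): 9⁻¹ ≡ 11 (mod 14)
x = a₁·M₁·y₁ + a₂·M₂·y₂ = 3·14·2 + 0·9·11 = 84
Reduce mod 126: x ≡ 84
Check: 84 mod 9 = 3 ✓, 84 mod 14 = 0 ✓

x ≡ 84 (mod 126)


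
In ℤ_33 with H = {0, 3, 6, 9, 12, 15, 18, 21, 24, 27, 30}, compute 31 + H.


31 + H = {31 + h (mod 33) : h ∈ H}
31+0=31, 31+3=1, 31+6=4, 31+9=7, 31+12=10, 31+15=13, 31+18=16, 31+21=19, 31+24=22, 31+27=25, 31+30=28
31 + H = {1, 4, 7, 10, 13, 16, 19, 22, 25, 28, 31} = 1 + H

31 + H = {1, 4, 7, 10, 13, 16, 19, 22, 25, 28, 31}


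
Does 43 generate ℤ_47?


g generates ℤ_n iff gcd(g, n) = 1
gcd(43, 47) = 1
Since gcd = 1, 43 is a generator.

Yes, 43 generates ℤ_47


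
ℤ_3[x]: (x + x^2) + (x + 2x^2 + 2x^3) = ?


Add coefficients mod 3:
x^0: 0 + 0 = 0 (mod 3)
x^1: 1 + 1 = 2 (mod 3)
x^2: 1 + 2 = 0 (mod 3)
x^3: 0 + 2 = 2 (mod 3)
Result: 2x + 2x^3

f + g = 2x + 2x^3


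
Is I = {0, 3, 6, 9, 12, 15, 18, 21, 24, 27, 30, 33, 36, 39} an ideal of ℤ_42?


Check ideal conditions for I = {0, 3, 6, 9, 12, 15, 18, 21, 24, 27, 30, 33, 36, 39} in ℤ_42:
(1) I is an additive subgroup? Yes
(2) For r ∈ ℤ_42 and a ∈ I: r·a ∈ I? Yes

Yes, I is an ideal of ℤ_42


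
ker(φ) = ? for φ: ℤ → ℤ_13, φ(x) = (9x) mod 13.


Kernel = preimage of identity
ker(φ) = {x ∈ ℤ : 9x ≡ 0 (mod 13)}. gcd(9,13) = 1, so 9x ≡ 0 (mod 13) ⟺ x ≡ 0 (mod 13/1 = 13). Hence ker(φ) = 13ℤ

ker(φ) = 13ℤ


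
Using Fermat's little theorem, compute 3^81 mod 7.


Fermat's little theorem: if p is prime and gcd(a,p)=1, then a^(p-1) ≡ 1 (mod p)
p = 7 is prime, gcd(3,7) = 1
Reduce exponent: 81 mod 6 = 3
So 3^81 ≡ 3^3 (mod 7)
3^3 mod 7 = 6

3^81 ≡ 6 (mod 7)


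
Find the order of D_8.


|D_n| = 2n (n rotations and n reflections)
|D_8| = 2×8 = 16

|D_8| = 16


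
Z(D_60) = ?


Z(G) = {g ∈ G | gx = xg for all x ∈ G}
For even n, Z(D_n) = {e, r^(n/2)}: the 180° rotation r^30 commutes with every reflection and rotation

Z(D_60) = {e, r^30}


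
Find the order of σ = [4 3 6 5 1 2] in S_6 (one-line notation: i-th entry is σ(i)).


Cycle decomposition: (1 4 5) (2 3 6)
Cycle lengths: 3, 3
Order = lcm(3, 3) = 3

ord(σ) = 3


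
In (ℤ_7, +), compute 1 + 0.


Operation: addition mod 7
1 + 0 = (a + b) mod 7 with a = 1, b = 0

1 + 0 = 1


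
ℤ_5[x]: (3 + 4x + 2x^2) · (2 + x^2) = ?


Expand and collect like terms; reduce coefficients mod 5:
x^0: 3·2 = 6 ≡ 1 (mod 5)
x^1: 3·0 + 4·2 = 8 ≡ 3 (mod 5)
x^2: 3·1 + 4·0 + 2·2 = 7 ≡ 2 (mod 5)
x^3: 4·1 + 2·0 = 4 ≡ 4 (mod 5)
x^4: 2·1 = 2 ≡ 2 (mod 5)
Result: 1 + 3x + 2x^2 + 4x^3 + 2x^4

f · g = 1 + 3x + 2x^2 + 4x^3 + 2x^4


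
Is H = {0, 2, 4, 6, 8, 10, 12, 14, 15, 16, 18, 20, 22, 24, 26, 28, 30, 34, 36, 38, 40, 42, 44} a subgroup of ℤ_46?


Subgroup test for H = {0, 2, 4, 6, 8, 10, 12, 14, 15, 16, 18, 20, 22, 24, 26, 28, 30, 34, 36, 38, 40, 42, 44} in (ℤ_46, +):
(1) 0 ∈ H? Yes
(2) Closure: for all a,b ∈ H, (a+b) mod 46 ∈ H? No  [counterexample: 2 + 15 = 17 ∉ H]
(3) Inverses: for all a ∈ H, -a mod 46 ∈ H? No

No, H is not a subgroup of ℤ_46


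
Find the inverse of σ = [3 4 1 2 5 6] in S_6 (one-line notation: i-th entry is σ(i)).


To find σ⁻¹, swap domain and range:
σ(1) = 3 → σ⁻¹(3) = 1
σ(2) = 4 → σ⁻¹(4) = 2
σ(3) = 1 → σ⁻¹(1) = 3
σ(4) = 2 → σ⁻¹(2) = 4
σ(5) = 5 → σ⁻¹(5) = 5
σ(6) = 6 → σ⁻¹(6) = 6

σ⁻¹ = [3 4 1 2 5 6]


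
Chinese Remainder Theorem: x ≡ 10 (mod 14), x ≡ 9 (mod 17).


m₁ = 14, m₂ = 17, gcd = 1, so CRT applies. M = m₁·m₂ = 238
Let M₁ = M/m₁ = 17, M₂ = M/m₂ = 14
Find y₁ ≡ M₁⁻¹ (mod m₁): 17⁻¹ ≡ 5 (mod 14)
Find y₂ ≡ M₂⁻¹ (mod m₂): 14⁻¹ ≡ 11 (mod 17)
x = a₁·M₁·y₁ + a₂·M₂·y₂ = 10·17·5 + 9·14·11 = 2236
Reduce mod 238: x ≡ 94
Check: 94 mod 14 = 10 ✓, 94 mod 17 = 9 ✓

x ≡ 94 (mod 238)


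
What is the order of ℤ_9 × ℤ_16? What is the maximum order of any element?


|ℤ_9 × ℤ_16| = 9 × 16 = 144
Max element order = lcm(9,16) = 144
Cyclic? Yes (gcd=1)

|ℤ_9×ℤ_16| = 144, max element order = 144


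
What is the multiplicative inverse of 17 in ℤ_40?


Use the extended Euclidean algorithm to write 1 = 17·s + 40·t; then s mod 40 is the inverse.
Euclidean algorithm:
  17 = 0·40 + 17
  40 = 2·17 + 6
  17 = 2·6 + 5
  6 = 1·5 + 1
  5 = 5·1 + 0
gcd(17,40) = 1
Back-substitution gives: 17·(-7) + 40·(3) = 1
So 17⁻¹ ≡ -7 ≡ 33 (mod 40)
Check: 17 × 33 = 561 ≡ 1 (mod 40) ✓

17⁻¹ ≡ 33 (mod 40)


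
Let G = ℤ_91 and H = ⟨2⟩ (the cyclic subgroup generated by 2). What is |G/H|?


|⟨2⟩| = n / gcd(2, 91) = 91 / 1 = 91
H is normal (ℤ_91 is abelian).
|G/H| = |G| / |H| = 91 / 91 = 1

|G/H| = 1


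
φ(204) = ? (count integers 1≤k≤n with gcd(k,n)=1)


Factor n: 204 = 2^2 × 3 × 17
φ(n) = n · ∏(1 - 1/p) over distinct primes p | n
φ(204) = 204 · (1 - 1/2) · (1 - 1/3) · (1 - 1/17) = 64

φ(204) = 64


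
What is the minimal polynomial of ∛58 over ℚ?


∛58 satisfies x³ - 58 = 0, irreducible over ℚ (no rational root; 58 is not a perfect cube)

Minimal polynomial: x³ - 58


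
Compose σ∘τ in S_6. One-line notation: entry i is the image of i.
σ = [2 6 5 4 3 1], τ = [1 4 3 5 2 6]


σ∘τ: apply τ first, then σ
1 →τ 1 →σ 2
2 →τ 4 →σ 4
3 →τ 3 →σ 5
4 →τ 5 →σ 3
5 →τ 2 →σ 6
6 →τ 6 →σ 1

σ∘τ = [2 4 5 3 6 1]


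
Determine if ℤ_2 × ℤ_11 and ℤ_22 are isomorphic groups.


Comparing ℤ_2 × ℤ_11 and ℤ_22:
gcd(2,11) = 1, so ℤ_2 × ℤ_11 ≅ ℤ_22 (CRT)

Yes, ℤ_2 × ℤ_11 ≅ ℤ_22


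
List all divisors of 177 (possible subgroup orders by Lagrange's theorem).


Lagrange's theorem: |H| divides |G|
|G| = 177
Divisors of 177: 1, 3, 59, 177

Possible subgroup orders: {1, 3, 59, 177}


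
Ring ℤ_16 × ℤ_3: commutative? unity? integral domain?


Direct product ring; commutative with unity (1,1); but (1,0)·(0,1) = (0,0) gives zero divisors, so not an integral domain
Commutative: Yes
Integral domain: No
Has unity: Yes

ℤ_16 × ℤ_3: Commutative=Yes, Unity=Yes


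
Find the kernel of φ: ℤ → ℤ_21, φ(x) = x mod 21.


Kernel = preimage of identity
ker(φ) = {x ∈ ℤ : x ≡ 0 (mod 21)} = 21ℤ = {0, ±21, ±42, ...}

ker(φ) = 21ℤ


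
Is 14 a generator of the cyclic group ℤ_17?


g generates ℤ_n iff gcd(g, n) = 1
gcd(14, 17) = 1
Since gcd = 1, 14 is a generator.

Yes, 14 generates ℤ_17


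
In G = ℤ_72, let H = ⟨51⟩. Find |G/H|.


|⟨51⟩| = n / gcd(51, 72) = 72 / 3 = 24
H is normal (ℤ_72 is abelian).
|G/H| = |G| / |H| = 72 / 24 = 3

|G/H| = 3


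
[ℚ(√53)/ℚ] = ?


√53 has minimal polynomial x² - 53 (irreducible over ℚ since 53 is squarefree)

[ℚ(√53)/ℚ] = 2


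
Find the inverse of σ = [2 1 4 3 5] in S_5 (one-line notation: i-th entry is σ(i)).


To find σ⁻¹, swap domain and range:
σ(1) = 2 → σ⁻¹(2) = 1
σ(2) = 1 → σ⁻¹(1) = 2
σ(3) = 4 → σ⁻¹(4) = 3
σ(4) = 3 → σ⁻¹(3) = 4
σ(5) = 5 → σ⁻¹(5) = 5

σ⁻¹ = [2 1 4 3 5]


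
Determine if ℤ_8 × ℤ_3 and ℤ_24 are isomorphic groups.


Comparing ℤ_8 × ℤ_3 and ℤ_24:
gcd(8,3) = 1, so ℤ_8 × ℤ_3 ≅ ℤ_24 (CRT)

Yes, ℤ_8 × ℤ_3 ≅ ℤ_24


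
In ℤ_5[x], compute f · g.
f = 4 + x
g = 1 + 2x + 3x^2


Expand and collect like terms; reduce coefficients mod 5:
x^0: 4·1 = 4 ≡ 4 (mod 5)
x^1: 4·2 + 1·1 = 9 ≡ 4 (mod 5)
x^2: 4·3 + 1·2 = 14 ≡ 4 (mod 5)
x^3: 1·3 = 3 ≡ 3 (mod 5)
Result: 4 + 4x + 4x^2 + 3x^3

f · g = 4 + 4x + 4x^2 + 3x^3


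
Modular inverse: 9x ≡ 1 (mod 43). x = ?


Use the extended Euclidean algorithm to write 1 = 9·s + 43·t; then s mod 43 is the inverse.
Euclidean algorithm:
  9 = 0·43 + 9
  43 = 4·9 + 7
  9 = 1·7 + 2
  7 = 3·2 + 1
  2 = 2·1 + 0
gcd(9,43) = 1
Back-substitution gives: 9·(-19) + 43·(4) = 1
So 9⁻¹ ≡ -19 ≡ 24 (mod 43)
Check: 9 × 24 = 216 ≡ 1 (mod 43) ✓

9⁻¹ ≡ 24 (mod 43)


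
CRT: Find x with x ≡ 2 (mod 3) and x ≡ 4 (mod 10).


m₁ = 3, m₂ = 10, gcd = 1, so CRT applies. M = m₁·m₂ = 30
Let M₁ = M/m₁ = 10, M₂ = M/m₂ = 3
Find y₁ ≡ M₁⁻¹ (mod m₁): 10⁻¹ ≡ 1 (mod 3)
Find y₂ ≡ M₂⁻¹ (mod m₂): 3⁻¹ ≡ 7 (mod 10)
x = a₁·M₁·y₁ + a₂·M₂·y₂ = 2·10·1 + 4·3·7 = 104
Reduce mod 30: x ≡ 14
Check: 14 mod 3 = 2 ✓, 14 mod 10 = 4 ✓

x ≡ 14 (mod 30)


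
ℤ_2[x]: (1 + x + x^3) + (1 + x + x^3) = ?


Add coefficients mod 2:
x^0: 1 + 1 = 0 (mod 2)
x^1: 1 + 1 = 0 (mod 2)
x^2: 0 + 0 = 0 (mod 2)
x^3: 1 + 1 = 0 (mod 2)
Result: 0

f + g = 0


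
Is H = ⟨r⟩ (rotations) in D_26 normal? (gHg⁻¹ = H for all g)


H = ⟨r⟩ (rotations) in D_26
The rotation subgroup ⟨r⟩ has index 2 in D_26, so it is normal

Yes, normal subgroup


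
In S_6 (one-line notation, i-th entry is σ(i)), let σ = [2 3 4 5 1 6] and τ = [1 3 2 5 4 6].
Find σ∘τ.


σ∘τ: apply τ first, then σ
1 →τ 1 →σ 2
2 →τ 3 →σ 4
3 →τ 2 →σ 3
4 →τ 5 →σ 1
5 →τ 4 →σ 5
6 →τ 6 →σ 6

σ∘τ = [2 4 3 1 5 6]


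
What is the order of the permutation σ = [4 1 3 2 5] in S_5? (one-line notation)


Cycle decomposition: (1 4 2)
Cycle lengths: 3
Order = lcm(3) = 3

ord(σ) = 3


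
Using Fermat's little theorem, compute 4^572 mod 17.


Fermat's little theorem: if p is prime and gcd(a,p)=1, then a^(p-1) ≡ 1 (mod p)
p = 17 is prime, gcd(4,17) = 1
Reduce exponent: 572 mod 16 = 12
So 4^572 ≡ 4^12 (mod 17)
4^12 mod 17 = 1

4^572 ≡ 1 (mod 17)


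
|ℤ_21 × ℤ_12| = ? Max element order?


|ℤ_21 × ℤ_12| = 21 × 12 = 252
Max element order = lcm(21,12) = 84
Cyclic? No (gcd=3)

|ℤ_21×ℤ_12| = 252, max element order = 84


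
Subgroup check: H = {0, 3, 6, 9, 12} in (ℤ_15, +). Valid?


Subgroup test for H = {0, 3, 6, 9, 12} in (ℤ_15, +):
(1) 0 ∈ H? Yes
(2) Closure: for all a,b ∈ H, (a+b) mod 15 ∈ H? Yes
(3) Inverses: for all a ∈ H, -a mod 15 ∈ H? Yes

Yes, H is a subgroup of ℤ_15


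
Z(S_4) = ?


Z(G) = {g ∈ G | gx = xg for all x ∈ G}
S_n is non-abelian for n ≥ 3; Z(S_4) is trivial

Z(S_4) = {e}


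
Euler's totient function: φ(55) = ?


Factor n: 55 = 5 × 11
φ(n) = n · ∏(1 - 1/p) over distinct primes p | n
φ(55) = 55 · (1 - 1/5) · (1 - 1/11) = 40

φ(55) = 40


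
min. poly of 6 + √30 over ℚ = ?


Let α = 6 + √30. Then α - 6 = √30, so (α - 6)² = 30, giving α² - 12α + 6 = 0. Degree 2 and α ∉ ℚ, so this is the minimal polynomial.

Minimal polynomial: x² - 12x + 6


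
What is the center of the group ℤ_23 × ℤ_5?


Z(G) = {g ∈ G | gx = xg for all x ∈ G}
Direct product of abelian groups is abelian, so Z(G) = G

Z(ℤ_23 × ℤ_5) = ℤ_23 × ℤ_5


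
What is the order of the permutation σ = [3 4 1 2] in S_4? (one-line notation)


Cycle decomposition: (1 3) (2 4)
Cycle lengths: 2, 2
Order = lcm(2, 2) = 2

ord(σ) = 2


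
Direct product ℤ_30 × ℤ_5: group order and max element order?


|ℤ_30 × ℤ_5| = 30 × 5 = 150
Max element order = lcm(30,5) = 30
Cyclic? No (gcd=5)

|ℤ_30×ℤ_5| = 150, max element order = 30


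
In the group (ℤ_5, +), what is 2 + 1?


Operation: addition mod 5
2 + 1 = (a + b) mod 5 with a = 2, b = 1

2 + 1 = 3


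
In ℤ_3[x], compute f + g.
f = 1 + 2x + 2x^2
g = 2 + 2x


Add coefficients mod 3:
x^0: 1 + 2 = 0 (mod 3)
x^1: 2 + 2 = 1 (mod 3)
x^2: 2 + 0 = 2 (mod 3)
Result: x + 2x^2

f + g = x + 2x^2


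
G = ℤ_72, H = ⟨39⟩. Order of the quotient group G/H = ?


|⟨39⟩| = n / gcd(39, 72) = 72 / 3 = 24
H is normal (ℤ_72 is abelian).
|G/H| = |G| / |H| = 72 / 24 = 3

|G/H| = 3


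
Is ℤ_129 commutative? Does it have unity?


ℤ_129 is a commutative ring with unity 1; 129 = 3×43 is composite, so 3·43 ≡ 0 gives zero divisors (not an integral domain)
Commutative: Yes
Integral domain: No
Has unity: Yes

ℤ_129: Commutative=Yes, Unity=Yes


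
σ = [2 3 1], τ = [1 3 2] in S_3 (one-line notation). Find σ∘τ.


σ∘τ: apply τ first, then σ
1 →τ 1 →σ 2
2 →τ 3 →σ 1
3 →τ 2 →σ 3

σ∘τ = [2 1 3]


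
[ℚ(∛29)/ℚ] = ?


∛29 has minimal polynomial x³ - 29 (irreducible over ℚ since 29 is not a perfect cube)

[ℚ(∛29)/ℚ] = 3


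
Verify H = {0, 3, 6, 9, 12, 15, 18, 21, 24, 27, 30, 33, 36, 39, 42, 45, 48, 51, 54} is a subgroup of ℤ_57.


Subgroup test for H = {0, 3, 6, 9, 12, 15, 18, 21, 24, 27, 30, 33, 36, 39, 42, 45, 48, 51, 54} in (ℤ_57, +):
(1) 0 ∈ H? Yes
(2) Closure: for all a,b ∈ H, (a+b) mod 57 ∈ H? Yes
(3) Inverses: for all a ∈ H, -a mod 57 ∈ H? Yes

Yes, H is a subgroup of ℤ_57


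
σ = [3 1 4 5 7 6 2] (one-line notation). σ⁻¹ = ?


To find σ⁻¹, swap domain and range:
σ(1) = 3 → σ⁻¹(3) = 1
σ(2) = 1 → σ⁻¹(1) = 2
σ(3) = 4 → σ⁻¹(4) = 3
σ(4) = 5 → σ⁻¹(5) = 4
σ(5) = 7 → σ⁻¹(7) = 5
σ(6) = 6 → σ⁻¹(6) = 6
σ(7) = 2 → σ⁻¹(2) = 7

σ⁻¹ = [2 7 1 3 4 6 5]


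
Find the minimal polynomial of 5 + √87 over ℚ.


Let α = 5 + √87. Then α - 5 = √87, so (α - 5)² = 87, giving α² - 10α - 62 = 0. Degree 2 and α ∉ ℚ, so this is the minimal polynomial.

Minimal polynomial: x² - 10x - 62


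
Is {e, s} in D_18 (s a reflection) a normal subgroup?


H = {e, s} in D_18 (s a reflection)
r·s·r⁻¹ = sr⁻² ≠ s for n ≥ 3, so {e, s} is not closed under conjugation

No, not a normal subgroup


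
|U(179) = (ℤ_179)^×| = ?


U(n) is the group of units mod n; |U(n)| = φ(n)
|U(179)| = φ(179) = 178

|U(179) = (ℤ_179)^×| = 178


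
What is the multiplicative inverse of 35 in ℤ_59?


Use the extended Euclidean algorithm to write 1 = 35·s + 59·t; then s mod 59 is the inverse.
Euclidean algorithm:
  35 = 0·59 + 35
  59 = 1·35 + 24
  35 = 1·24 + 11
  24 = 2·11 + 2
  11 = 5·2 + 1
  2 = 2·1 + 0
gcd(35,59) = 1
Back-substitution gives: 35·(27) + 59·(-16) = 1
So 35⁻¹ ≡ 27 ≡ 27 (mod 59)
Check: 35 × 27 = 945 ≡ 1 (mod 59) ✓

35⁻¹ ≡ 27 (mod 59)


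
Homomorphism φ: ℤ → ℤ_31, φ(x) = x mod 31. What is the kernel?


Kernel = preimage of identity
ker(φ) = {x ∈ ℤ : x ≡ 0 (mod 31)} = 31ℤ = {0, ±31, ±62, ...}

ker(φ) = 31ℤ


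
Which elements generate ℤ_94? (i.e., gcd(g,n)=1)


g generates ℤ_n iff gcd(g,n) = 1
Prime factors of 94: 2, 47
Generators are g ∈ {1,...,93} not divisible by any of these primes.
Generators: {1, 3, 5, 7, 9, 11, 13, 15, 17, 19, 21, 23, 25, 27, 29, 31, 33, 35, 37, 39, 41, 43, 45, 49, 51, 53, 55, 57, 59, 61, 63, 65, 67, 69, 71, 73, 75, 77, 79, 81, 83, 85, 87, 89, 91, 93}
Number of generators = φ(94) = 46

Generators of ℤ_94 = {1, 3, 5, 7, 9, 11, 13, 15, 17, 19, 21, 23, 25, 27, 29, 31, 33, 35, 37, 39, 41, 43, 45, 49, 51, 53, 55, 57, 59, 61, 63, 65, 67, 69, 71, 73, 75, 77, 79, 81, 83, 85, 87, 89, 91, 93}


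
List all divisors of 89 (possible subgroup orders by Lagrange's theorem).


Lagrange's theorem: |H| divides |G|
|G| = 89
Divisors of 89: 1, 89

Possible subgroup orders: {1, 89}


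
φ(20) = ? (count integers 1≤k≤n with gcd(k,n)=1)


φ(n) = count of k ∈ {1,...,n} with gcd(k,n)=1
Coprimes to 20: {1, 3, 7, 9, 11, 13, 17, 19}
Count: 8

φ(20) = 8


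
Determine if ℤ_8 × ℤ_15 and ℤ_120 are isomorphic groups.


Comparing ℤ_8 × ℤ_15 and ℤ_120:
gcd(8,15) = 1, so ℤ_8 × ℤ_15 ≅ ℤ_120 (CRT)

Yes, ℤ_8 × ℤ_15 ≅ ℤ_120


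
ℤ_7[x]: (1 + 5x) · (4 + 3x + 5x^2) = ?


Expand and collect like terms; reduce coefficients mod 7:
x^0: 1·4 = 4 ≡ 4 (mod 7)
x^1: 1·3 + 5·4 = 23 ≡ 2 (mod 7)
x^2: 1·5 + 5·3 = 20 ≡ 6 (mod 7)
x^3: 5·5 = 25 ≡ 4 (mod 7)
Result: 4 + 2x + 6x^2 + 4x^3

f · g = 4 + 2x + 6x^2 + 4x^3


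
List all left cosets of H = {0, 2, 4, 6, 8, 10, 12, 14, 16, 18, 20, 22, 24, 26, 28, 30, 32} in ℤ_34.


H = {0, 2, 4, 6, 8, 10, 12, 14, 16, 18, 20, 22, 24, 26, 28, 30, 32}, |H| = 17
Number of cosets = |G|/|H| = 34/17 = 2
0 + H = {0, 2, 4, 6, 8, 10, 12, 14, 16, 18, 20, 22, 24, 26, 28, 30, 32}
1 + H = {1, 3, 5, 7, 9, 11, 13, 15, 17, 19, 21, 23, 25, 27, 29, 31, 33}

Cosets: 0+H={0,2,4,6,8,10,12,14,16,18,20,22,24,26,28,30,32}; 1+H={1,3,5,7,9,11,13,15,17,19,21,23,25,27,29,31,33}


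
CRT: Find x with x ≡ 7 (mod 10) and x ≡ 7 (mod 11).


m₁ = 10, m₂ = 11, gcd = 1, so CRT applies. M = m₁·m₂ = 110
Let M₁ = M/m₁ = 11, M₂ = M/m₂ = 10
Find y₁ ≡ M₁⁻¹ (mod m₁): 11⁻¹ ≡ 1 (mod 10)
Find y₂ ≡ M₂⁻¹ (mod m₂): 10⁻¹ ≡ 10 (mod 11)
x = a₁·M₁·y₁ + a₂·M₂·y₂ = 7·11·1 + 7·10·10 = 777
Reduce mod 110: x ≡ 7
Check: 7 mod 10 = 7 ✓, 7 mod 11 = 7 ✓

x ≡ 7 (mod 110)


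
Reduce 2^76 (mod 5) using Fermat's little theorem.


Fermat's little theorem: if p is prime and gcd(a,p)=1, then a^(p-1) ≡ 1 (mod p)
p = 5 is prime, gcd(2,5) = 1
Reduce exponent: 76 mod 4 = 0
So 2^76 ≡ 2^0 (mod 5)
2^0 = 1

2^76 ≡ 1 (mod 5)


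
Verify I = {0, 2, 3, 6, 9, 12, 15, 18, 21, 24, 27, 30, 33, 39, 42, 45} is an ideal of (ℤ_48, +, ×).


Check ideal conditions for I = {0, 2, 3, 6, 9, 12, 15, 18, 21, 24, 27, 30, 33, 39, 42, 45} in ℤ_48:
(1) I is an additive subgroup? No
(2) For r ∈ ℤ_48 and a ∈ I: r·a ∈ I? No  [counterexample: r=2, a=2, r·a mod 48 = 4 ∉ I]

No, I is not an ideal of ℤ_48


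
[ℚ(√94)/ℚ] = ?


√94 has minimal polynomial x² - 94 (irreducible over ℚ since 94 is squarefree)

[ℚ(√94)/ℚ] = 2


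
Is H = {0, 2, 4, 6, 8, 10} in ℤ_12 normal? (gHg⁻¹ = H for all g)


H = {0, 2, 4, 6, 8, 10} in ℤ_12
ℤ_12 is abelian; every subgroup of an abelian group is normal

Yes, normal subgroup


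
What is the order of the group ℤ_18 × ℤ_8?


|A × B| = |A| · |B|
|ℤ_18 × ℤ_8| = 18 × 8 = 144

|ℤ_18 × ℤ_8| = 144


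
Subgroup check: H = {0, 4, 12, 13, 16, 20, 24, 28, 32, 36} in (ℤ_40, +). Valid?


Subgroup test for H = {0, 4, 12, 13, 16, 20, 24, 28, 32, 36} in (ℤ_40, +):
(1) 0 ∈ H? Yes
(2) Closure: for all a,b ∈ H, (a+b) mod 40 ∈ H? No  [counterexample: 4 + 4 = 8 ∉ H]
(3) Inverses: for all a ∈ H, -a mod 40 ∈ H? No

No, H is not a subgroup of ℤ_40


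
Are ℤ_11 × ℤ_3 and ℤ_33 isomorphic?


Comparing ℤ_11 × ℤ_3 and ℤ_33:
gcd(11,3) = 1, so ℤ_11 × ℤ_3 ≅ ℤ_33 (CRT)

Yes, ℤ_11 × ℤ_3 ≅ ℤ_33


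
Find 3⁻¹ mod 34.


Use the extended Euclidean algorithm to write 1 = 3·s + 34·t; then s mod 34 is the inverse.
Euclidean algorithm:
  3 = 0·34 + 3
  34 = 11·3 + 1
  3 = 3·1 + 0
gcd(3,34) = 1
Back-substitution gives: 3·(-11) + 34·(1) = 1
So 3⁻¹ ≡ -11 ≡ 23 (mod 34)
Check: 3 × 23 = 69 ≡ 1 (mod 34) ✓

3⁻¹ ≡ 23 (mod 34)


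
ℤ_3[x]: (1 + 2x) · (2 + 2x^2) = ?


Expand and collect like terms; reduce coefficients mod 3:
x^0: 1·2 = 2 ≡ 2 (mod 3)
x^1: 1·0 + 2·2 = 4 ≡ 1 (mod 3)
x^2: 1·2 + 2·0 = 2 ≡ 2 (mod 3)
x^3: 2·2 = 4 ≡ 1 (mod 3)
Result: 2 + x + 2x^2 + x^3

f · g = 2 + x + 2x^2 + x^3


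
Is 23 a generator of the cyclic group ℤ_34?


g generates ℤ_n iff gcd(g, n) = 1
gcd(23, 34) = 1
Since gcd = 1, 23 is a generator.

Yes, 23 generates ℤ_34


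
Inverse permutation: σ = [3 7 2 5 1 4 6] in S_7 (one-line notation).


To find σ⁻¹, swap domain and range:
σ(1) = 3 → σ⁻¹(3) = 1
σ(2) = 7 → σ⁻¹(7) = 2
σ(3) = 2 → σ⁻¹(2) = 3
σ(4) = 5 → σ⁻¹(5) = 4
σ(5) = 1 → σ⁻¹(1) = 5
σ(6) = 4 → σ⁻¹(4) = 6
σ(7) = 6 → σ⁻¹(6) = 7

σ⁻¹ = [5 3 1 6 4 7 2]


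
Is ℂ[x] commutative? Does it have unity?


Polynomial ring over ℂ (an integral domain) is a commutative integral domain with unity 1
Commutative: Yes
Integral domain: Yes
Has unity: Yes

ℂ[x]: Commutative=Yes, Unity=Yes


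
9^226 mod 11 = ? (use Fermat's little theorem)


Fermat's little theorem: if p is prime and gcd(a,p)=1, then a^(p-1) ≡ 1 (mod p)
p = 11 is prime, gcd(9,11) = 1
Reduce exponent: 226 mod 10 = 6
So 9^226 ≡ 9^6 (mod 11)
9^6 mod 11 = 9

9^226 ≡ 9 (mod 11)


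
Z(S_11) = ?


Z(G) = {g ∈ G | gx = xg for all x ∈ G}
S_n is non-abelian for n ≥ 3; Z(S_11) is trivial

Z(S_11) = {e}


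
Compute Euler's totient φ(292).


Factor n: 292 = 2^2 × 73
φ(n) = n · ∏(1 - 1/p) over distinct primes p | n
φ(292) = 292 · (1 - 1/2) · (1 - 1/73) = 144

φ(292) = 144


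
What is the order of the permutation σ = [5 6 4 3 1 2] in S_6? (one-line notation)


Cycle decomposition: (1 5) (2 6) (3 4)
Cycle lengths: 2, 2, 2
Order = lcm(2, 2, 2) = 2

ord(σ) = 2


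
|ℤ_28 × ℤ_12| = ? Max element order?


|ℤ_28 × ℤ_12| = 28 × 12 = 336
Max element order = lcm(28,12) = 84
Cyclic? No (gcd=4)

|ℤ_28×ℤ_12| = 336, max element order = 84


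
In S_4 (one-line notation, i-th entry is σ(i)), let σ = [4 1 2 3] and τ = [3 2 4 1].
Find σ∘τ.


σ∘τ: apply τ first, then σ
1 →τ 3 →σ 2
2 →τ 2 →σ 1
3 →τ 4 →σ 3
4 →τ 1 →σ 4

σ∘τ = [2 1 3 4]


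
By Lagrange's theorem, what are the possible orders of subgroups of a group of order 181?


Lagrange's theorem: |H| divides |G|
|G| = 181
Divisors of 181: 1, 181

Possible subgroup orders: {1, 181}


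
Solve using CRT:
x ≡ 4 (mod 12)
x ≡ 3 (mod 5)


m₁ = 12, m₂ = 5, gcd = 1, so CRT applies. M = m₁·m₂ = 60
Let M₁ = M/m₁ = 5, M₂ = M/m₂ = 12
Find y₁ ≡ M₁⁻¹ (mod m₁): 5⁻¹ ≡ 5 (mod 12)
Find y₂ ≡ M₂⁻¹ (mod m₂): 12⁻¹ ≡ 3 (mod 5)
x = a₁·M₁·y₁ + a₂·M₂·y₂ = 4·5·5 + 3·12·3 = 208
Reduce mod 60: x ≡ 28
Check: 28 mod 12 = 4 ✓, 28 mod 5 = 3 ✓

x ≡ 28 (mod 60)


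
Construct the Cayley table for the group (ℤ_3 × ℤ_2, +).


Elements: {(0,0), (0,1), (1,0), (1,1), (2,0), (2,1)}
Operation: componentwise addition mod (3, 2)
Entry (a, b) = ((a₁+b₁) mod 3, (a₂+b₂) mod 2)

Cayley table:
      | (0,0) | (0,1) | (1,0) | (1,1) | (2,0) | (2,1)
(0,0) | (0,0) | (0,1) | (1,0) | (1,1) | (2,0) | (2,1)
(0,1) | (0,1) | (0,0) | (1,1) | (1,0) | (2,1) | (2,0)
(1,0) | (1,0) | (1,1) | (2,0) | (2,1) | (0,0) | (0,1)
(1,1) | (1,1) | (1,0) | (2,1) | (2,0) | (0,1) | (0,0)
(2,0) | (2,0) | (2,1) | (0,0) | (0,1) | (1,0) | (1,1)
(2,1) | (2,1) | (2,0) | (0,1) | (0,0) | (1,1) | (1,0)


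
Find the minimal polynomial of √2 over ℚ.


√2 satisfies x² - 2 = 0, irreducible over ℚ since 2 is squarefree

Minimal polynomial: x² - 2


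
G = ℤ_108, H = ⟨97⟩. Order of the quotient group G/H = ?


|⟨97⟩| = n / gcd(97, 108) = 108 / 1 = 108
H is normal (ℤ_108 is abelian).
|G/H| = |G| / |H| = 108 / 108 = 1

|G/H| = 1


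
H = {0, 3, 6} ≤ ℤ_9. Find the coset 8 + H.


8 + H = {8 + h (mod 9) : h ∈ H}
8+0=8, 8+3=2, 8+6=5
8 + H = {2, 5, 8} = 2 + H

8 + H = {2, 5, 8}


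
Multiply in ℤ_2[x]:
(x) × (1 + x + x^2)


Expand and collect like terms; reduce coefficients mod 2:
x^0: 0·1 = 0 ≡ 0 (mod 2)
x^1: 0·1 + 1·1 = 1 ≡ 1 (mod 2)
x^2: 0·1 + 1·1 = 1 ≡ 1 (mod 2)
x^3: 1·1 = 1 ≡ 1 (mod 2)
Result: x + x^2 + x^3

f · g = x + x^2 + x^3


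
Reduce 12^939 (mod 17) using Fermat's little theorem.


Fermat's little theorem: if p is prime and gcd(a,p)=1, then a^(p-1) ≡ 1 (mod p)
p = 17 is prime, gcd(12,17) = 1
Reduce exponent: 939 mod 16 = 11
So 12^939 ≡ 12^11 (mod 17)
12^11 mod 17 = 6

12^939 ≡ 6 (mod 17)


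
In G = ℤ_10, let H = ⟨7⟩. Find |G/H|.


|⟨7⟩| = n / gcd(7, 10) = 10 / 1 = 10
H is normal (ℤ_10 is abelian).
|G/H| = |G| / |H| = 10 / 10 = 1

|G/H| = 1


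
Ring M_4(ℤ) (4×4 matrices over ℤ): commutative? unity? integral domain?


Matrix multiplication is non-commutative for n ≥ 2; the identity matrix I is the unity; singular matrices give zero divisors, so not an integral domain
Commutative: No
Integral domain: No
Has unity: Yes

M_4(ℤ) (4×4 matrices over ℤ): Commutative=No, Unity=Yes


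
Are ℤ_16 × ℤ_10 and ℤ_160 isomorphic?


Comparing ℤ_16 × ℤ_10 and ℤ_160:
gcd(16,10) = 2 ≠ 1. Max element order in ℤ_16×ℤ_10 is lcm(16,10) = 80 < 160, so it has no element of order 160

No, ℤ_16 × ℤ_10 ≇ ℤ_160


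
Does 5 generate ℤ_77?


g generates ℤ_n iff gcd(g, n) = 1
gcd(5, 77) = 1
Since gcd = 1, 5 is a generator.

Yes, 5 generates ℤ_77


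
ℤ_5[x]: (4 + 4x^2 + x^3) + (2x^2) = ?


Add coefficients mod 5:
x^0: 4 + 0 = 4 (mod 5)
x^1: 0 + 0 = 0 (mod 5)
x^2: 4 + 2 = 1 (mod 5)
x^3: 1 + 0 = 1 (mod 5)
Result: 4 + x^2 + x^3

f + g = 4 + x^2 + x^3


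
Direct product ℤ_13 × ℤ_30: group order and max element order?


|ℤ_13 × ℤ_30| = 13 × 30 = 390
Max element order = lcm(13,30) = 390
Cyclic? Yes (gcd=1)

|ℤ_13×ℤ_30| = 390, max element order = 390


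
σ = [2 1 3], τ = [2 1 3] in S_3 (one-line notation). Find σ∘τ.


σ∘τ: apply τ first, then σ
1 →τ 2 →σ 1
2 →τ 1 →σ 2
3 →τ 3 →σ 3

σ∘τ = [1 2 3]


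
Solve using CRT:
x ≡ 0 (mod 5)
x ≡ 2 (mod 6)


m₁ = 5, m₂ = 6, gcd = 1, so CRT applies. M = m₁·m₂ = 30
Let M₁ = M/m₁ = 6, M₂ = M/m₂ = 5
Find y₁ ≡ M₁⁻¹ (mod m₁): 6⁻¹ ≡ 1 (mod 5)
Find y₂ ≡ M₂⁻¹ (mod m₂): 5⁻¹ ≡ 5 (mod 6)
x = a₁·M₁·y₁ + a₂·M₂·y₂ = 0·6·1 + 2·5·5 = 50
Reduce mod 30: x ≡ 20
Check: 20 mod 5 = 0 ✓, 20 mod 6 = 2 ✓

x ≡ 20 (mod 30)


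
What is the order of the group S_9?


|S_n| = n! (number of permutations of n symbols)
|S_9| = 9! = 362880

|S_9| = 362880


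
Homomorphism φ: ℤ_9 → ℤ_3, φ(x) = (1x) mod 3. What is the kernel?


Kernel = preimage of identity
ker(φ) = {x ∈ ℤ_9 : 1x ≡ 0 (mod 3)}. Since 3 | 9, φ is well-defined. The kernel is the cyclic subgroup ⟨3⟩ of ℤ_9 (order 3), i.e. {0, 3, 6}

ker(φ) = {0, 3, 6}


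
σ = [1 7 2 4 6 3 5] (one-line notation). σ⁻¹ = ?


To find σ⁻¹, swap domain and range:
σ(1) = 1 → σ⁻¹(1) = 1
σ(2) = 7 → σ⁻¹(7) = 2
σ(3) = 2 → σ⁻¹(2) = 3
σ(4) = 4 → σ⁻¹(4) = 4
σ(5) = 6 → σ⁻¹(6) = 5
σ(6) = 3 → σ⁻¹(3) = 6
σ(7) = 5 → σ⁻¹(5) = 7

σ⁻¹ = [1 3 6 4 7 5 2]


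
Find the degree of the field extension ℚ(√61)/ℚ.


√61 has minimal polynomial x² - 61 (irreducible over ℚ since 61 is squarefree)

[ℚ(√61)/ℚ] = 2


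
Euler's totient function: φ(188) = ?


Factor n: 188 = 2^2 × 47
φ(n) = n · ∏(1 - 1/p) over distinct primes p | n
φ(188) = 188 · (1 - 1/2) · (1 - 1/47) = 92

φ(188) = 92


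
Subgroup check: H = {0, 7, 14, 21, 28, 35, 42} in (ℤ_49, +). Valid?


Subgroup test for H = {0, 7, 14, 21, 28, 35, 42} in (ℤ_49, +):
(1) 0 ∈ H? Yes
(2) Closure: for all a,b ∈ H, (a+b) mod 49 ∈ H? Yes
(3) Inverses: for all a ∈ H, -a mod 49 ∈ H? Yes

Yes, H is a subgroup of ℤ_49


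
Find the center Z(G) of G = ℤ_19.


Z(G) = {g ∈ G | gx = xg for all x ∈ G}
ℤ_19 is abelian, so Z(G) = G

Z(ℤ_19) = ℤ_19


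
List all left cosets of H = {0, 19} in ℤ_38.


H = {0, 19}, |H| = 2
Number of cosets = |G|/|H| = 38/2 = 19
0 + H = {0, 19}
1 + H = {1, 20}
2 + H = {2, 21}
3 + H = {3, 22}
4 + H = {4, 23}
5 + H = {5, 24}
6 + H = {6, 25}
7 + H = {7, 26}
8 + H = {8, 27}
9 + H = {9, 28}
10 + H = {10, 29}
11 + H = {11, 30}
12 + H = {12, 31}
13 + H = {13, 32}
14 + H = {14, 33}
15 + H = {15, 34}
16 + H = {16, 35}
17 + H = {17, 36}
18 + H = {18, 37}

Cosets: 0+H={0,19}; 1+H={1,20}; 2+H={2,21}; 3+H={3,22}; 4+H={4,23}; 5+H={5,24}; 6+H={6,25}; 7+H={7,26}; 8+H={8,27}; 9+H={9,28}; 10+H={10,29}; 11+H={11,30}; 12+H={12,31}; 13+H={13,32}; 14+H={14,33}; 15+H={15,34}; 16+H={16,35}; 17+H={17,36}; 18+H={18,37}


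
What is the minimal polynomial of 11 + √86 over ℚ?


Let α = 11 + √86. Then α - 11 = √86, so (α - 11)² = 86, giving α² - 22α + 35 = 0. Degree 2 and α ∉ ℚ, so this is the minimal polynomial.

Minimal polynomial: x² - 22x + 35


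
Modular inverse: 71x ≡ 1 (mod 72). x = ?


Use the extended Euclidean algorithm to write 1 = 71·s + 72·t; then s mod 72 is the inverse.
Euclidean algorithm:
  71 = 0·72 + 71
  72 = 1·71 + 1
  71 = 71·1 + 0
gcd(71,72) = 1
Back-substitution gives: 71·(-1) + 72·(1) = 1
So 71⁻¹ ≡ -1 ≡ 71 (mod 72)
Check: 71 × 71 = 5041 ≡ 1 (mod 72) ✓

71⁻¹ ≡ 71 (mod 72)


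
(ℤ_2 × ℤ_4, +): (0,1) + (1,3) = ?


Operation: componentwise addition mod (2, 4)
(0,1) + (1,3) = ((a₁+b₁) mod 2, (a₂+b₂) mod 4) with a = (0,1), b = (1,3)

(0,1) + (1,3) = (1,0)


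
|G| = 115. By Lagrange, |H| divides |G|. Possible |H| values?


Lagrange's theorem: |H| divides |G|
|G| = 115
Divisors of 115: 1, 5, 23, 115

Possible subgroup orders: {1, 5, 23, 115}


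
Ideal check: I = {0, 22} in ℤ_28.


Check ideal conditions for I = {0, 22} in ℤ_28:
(1) I is an additive subgroup? No
(2) For r ∈ ℤ_28 and a ∈ I: r·a ∈ I? No  [counterexample: r=2, a=22, r·a mod 28 = 16 ∉ I]

No, I is not an ideal of ℤ_28


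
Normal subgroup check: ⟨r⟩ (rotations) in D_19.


H = ⟨r⟩ (rotations) in D_19
The rotation subgroup ⟨r⟩ has index 2 in D_19, so it is normal

Yes, normal subgroup


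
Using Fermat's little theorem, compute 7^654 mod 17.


Fermat's little theorem: if p is prime and gcd(a,p)=1, then a^(p-1) ≡ 1 (mod p)
p = 17 is prime, gcd(7,17) = 1
Reduce exponent: 654 mod 16 = 14
So 7^654 ≡ 7^14 (mod 17)
7^14 mod 17 = 8

7^654 ≡ 8 (mod 17)


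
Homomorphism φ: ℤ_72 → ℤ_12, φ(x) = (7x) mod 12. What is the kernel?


Kernel = preimage of identity
ker(φ) = {x ∈ ℤ_72 : 7x ≡ 0 (mod 12)}. Since 12 | 72, φ is well-defined. The kernel is the cyclic subgroup ⟨12⟩ of ℤ_72 (order 6), i.e. {0, 12, 24, 36, 48, 60}

ker(φ) = {0, 12, 24, 36, 48, 60}


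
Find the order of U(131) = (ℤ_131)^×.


U(n) is the group of units mod n; |U(n)| = φ(n)
|U(131)| = φ(131) = 130

|U(131) = (ℤ_131)^×| = 130


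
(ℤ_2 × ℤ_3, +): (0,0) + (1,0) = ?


Operation: componentwise addition mod (2, 3)
(0,0) + (1,0) = ((a₁+b₁) mod 2, (a₂+b₂) mod 3) with a = (0,0), b = (1,0)

(0,0) + (1,0) = (1,0)


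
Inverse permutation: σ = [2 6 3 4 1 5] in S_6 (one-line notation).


To find σ⁻¹, swap domain and range:
σ(1) = 2 → σ⁻¹(2) = 1
σ(2) = 6 → σ⁻¹(6) = 2
σ(3) = 3 → σ⁻¹(3) = 3
σ(4) = 4 → σ⁻¹(4) = 4
σ(5) = 1 → σ⁻¹(1) = 5
σ(6) = 5 → σ⁻¹(5) = 6

σ⁻¹ = [5 1 3 4 6 2]


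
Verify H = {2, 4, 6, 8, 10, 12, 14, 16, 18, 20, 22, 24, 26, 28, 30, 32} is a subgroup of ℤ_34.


Subgroup test for H = {2, 4, 6, 8, 10, 12, 14, 16, 18, 20, 22, 24, 26, 28, 30, 32} in (ℤ_34, +):
(1) 0 ∈ H? No
(2) Closure: for all a,b ∈ H, (a+b) mod 34 ∈ H? No  [counterexample: 2 + 32 = 0 ∉ H]
(3) Inverses: for all a ∈ H, -a mod 34 ∈ H? Yes

No, H is not a subgroup of ℤ_34


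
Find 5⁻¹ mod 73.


Use the extended Euclidean algorithm to write 1 = 5·s + 73·t; then s mod 73 is the inverse.
Euclidean algorithm:
  5 = 0·73 + 5
  73 = 14·5 + 3
  5 = 1·3 + 2
  3 = 1·2 + 1
  2 = 2·1 + 0
gcd(5,73) = 1
Back-substitution gives: 5·(-29) + 73·(2) = 1
So 5⁻¹ ≡ -29 ≡ 44 (mod 73)
Check: 5 × 44 = 220 ≡ 1 (mod 73) ✓

5⁻¹ ≡ 44 (mod 73)


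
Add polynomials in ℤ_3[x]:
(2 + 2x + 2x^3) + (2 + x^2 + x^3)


Add coefficients mod 3:
x^0: 2 + 2 = 1 (mod 3)
x^1: 2 + 0 = 2 (mod 3)
x^2: 0 + 1 = 1 (mod 3)
x^3: 2 + 1 = 0 (mod 3)
Result: 1 + 2x + x^2

f + g = 1 + 2x + x^2


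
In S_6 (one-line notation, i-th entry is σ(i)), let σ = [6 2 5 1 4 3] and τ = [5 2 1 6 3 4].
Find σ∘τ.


σ∘τ: apply τ first, then σ
1 →τ 5 →σ 4
2 →τ 2 →σ 2
3 →τ 1 →σ 6
4 →τ 6 →σ 3
5 →τ 3 →σ 5
6 →τ 4 →σ 1

σ∘τ = [4 2 6 3 5 1]


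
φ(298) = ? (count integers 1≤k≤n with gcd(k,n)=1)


Factor n: 298 = 2 × 149
φ(n) = n · ∏(1 - 1/p) over distinct primes p | n
φ(298) = 298 · (1 - 1/2) · (1 - 1/149) = 148

φ(298) = 148


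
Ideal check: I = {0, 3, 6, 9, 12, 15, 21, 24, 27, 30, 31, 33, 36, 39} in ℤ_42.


Check ideal conditions for I = {0, 3, 6, 9, 12, 15, 21, 24, 27, 30, 31, 33, 36, 39} in ℤ_42:
(1) I is an additive subgroup? No
(2) For r ∈ ℤ_42 and a ∈ I: r·a ∈ I? No  [counterexample: r=2, a=9, r·a mod 42 = 18 ∉ I]

No, I is not an ideal of ℤ_42


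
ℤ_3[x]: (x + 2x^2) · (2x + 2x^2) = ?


Expand and collect like terms; reduce coefficients mod 3:
x^0: 0·0 = 0 ≡ 0 (mod 3)
x^1: 0·2 + 1·0 = 0 ≡ 0 (mod 3)
x^2: 0·2 + 1·2 + 2·0 = 2 ≡ 2 (mod 3)
x^3: 1·2 + 2·2 = 6 ≡ 0 (mod 3)
x^4: 2·2 = 4 ≡ 1 (mod 3)
Result: 2x^2 + x^4

f · g = 2x^2 + x^4


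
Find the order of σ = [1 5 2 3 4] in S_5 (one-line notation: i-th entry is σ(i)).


Cycle decomposition: (2 5 4 3)
Cycle lengths: 4
Order = lcm(4) = 4

ord(σ) = 4


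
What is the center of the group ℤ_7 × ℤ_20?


Z(G) = {g ∈ G | gx = xg for all x ∈ G}
Direct product of abelian groups is abelian, so Z(G) = G

Z(ℤ_7 × ℤ_20) = ℤ_7 × ℤ_20


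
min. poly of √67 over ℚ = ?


√67 satisfies x² - 67 = 0, irreducible over ℚ since 67 is squarefree

Minimal polynomial: x² - 67


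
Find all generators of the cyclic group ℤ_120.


g generates ℤ_n iff gcd(g,n) = 1
Prime factors of 120: 2, 3, 5
Generators are g ∈ {1,...,119} not divisible by any of these primes.
Generators: {1, 7, 11, 13, 17, 19, 23, 29, 31, 37, 41, 43, 47, 49, 53, 59, 61, 67, 71, 73, 77, 79, 83, 89, 91, 97, 101, 103, 107, 109, 113, 119}
Number of generators = φ(120) = 32

Generators of ℤ_120 = {1, 7, 11, 13, 17, 19, 23, 29, 31, 37, 41, 43, 47, 49, 53, 59, 61, 67, 71, 73, 77, 79, 83, 89, 91, 97, 101, 103, 107, 109, 113, 119}


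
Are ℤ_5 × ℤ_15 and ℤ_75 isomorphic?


Comparing ℤ_5 × ℤ_15 and ℤ_75:
gcd(5,15) = 5 ≠ 1. Max element order in ℤ_5×ℤ_15 is lcm(5,15) = 15 < 75, so it has no element of order 75

No, ℤ_5 × ℤ_15 ≇ ℤ_75


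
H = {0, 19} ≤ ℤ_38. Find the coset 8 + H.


8 + H = {8 + h (mod 38) : h ∈ H}
8+0=8, 8+19=27

8 + H = {8, 27}


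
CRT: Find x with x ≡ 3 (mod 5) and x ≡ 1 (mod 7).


m₁ = 5, m₂ = 7, gcd = 1, so CRT applies. M = m₁·m₂ = 35
Let M₁ = M/m₁ = 7, M₂ = M/m₂ = 5
Find y₁ ≡ M₁⁻¹ (mod m₁): 7⁻¹ ≡ 3 (mod 5)
Find y₂ ≡ M₂⁻¹ (mod m₂): 5⁻¹ ≡ 3 (mod 7)
x = a₁·M₁·y₁ + a₂·M₂·y₂ = 3·7·3 + 1·5·3 = 78
Reduce mod 35: x ≡ 8
Check: 8 mod 5 = 3 ✓, 8 mod 7 = 1 ✓

x ≡ 8 (mod 35)


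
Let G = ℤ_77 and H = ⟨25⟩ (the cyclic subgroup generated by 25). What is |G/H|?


|⟨25⟩| = n / gcd(25, 77) = 77 / 1 = 77
H is normal (ℤ_77 is abelian).
|G/H| = |G| / |H| = 77 / 77 = 1

|G/H| = 1


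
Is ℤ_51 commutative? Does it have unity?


ℤ_51 is a commutative ring with unity 1; 51 = 3×17 is composite, so 3·17 ≡ 0 gives zero divisors (not an integral domain)
Commutative: Yes
Integral domain: No
Has unity: Yes

ℤ_51: Commutative=Yes, Unity=Yes


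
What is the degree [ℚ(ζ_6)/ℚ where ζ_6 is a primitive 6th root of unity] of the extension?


[ℚ(ζ_n):ℚ] = deg Φ_n(x) = φ(n). Here φ(6) = 2

[ℚ(ζ_6)/ℚ where ζ_6 is a primitive 6th root of unity] = 2


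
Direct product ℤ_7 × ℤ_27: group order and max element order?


|ℤ_7 × ℤ_27| = 7 × 27 = 189
Max element order = lcm(7,27) = 189
Cyclic? Yes (gcd=1)

|ℤ_7×ℤ_27| = 189, max element order = 189


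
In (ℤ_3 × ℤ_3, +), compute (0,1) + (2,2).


Operation: componentwise addition mod (3, 3)
(0,1) + (2,2) = ((a₁+b₁) mod 3, (a₂+b₂) mod 3) with a = (0,1), b = (2,2)

(0,1) + (2,2) = (2,0)


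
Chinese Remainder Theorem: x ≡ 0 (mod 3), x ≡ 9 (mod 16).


m₁ = 3, m₂ = 16, gcd = 1, so CRT applies. M = m₁·m₂ = 48
Let M₁ = M/m₁ = 16, M₂ = M/m₂ = 3
Find y₁ ≡ M₁⁻¹ (mod m₁): 16⁻¹ ≡ 1 (mod 3)
Find y₂ ≡ M₂⁻¹ (mod m₂): 3⁻¹ ≡ 11 (mod 16)
x = a₁·M₁·y₁ + a₂·M₂·y₂ = 0·16·1 + 9·3·11 = 297
Reduce mod 48: x ≡ 9
Check: 9 mod 3 = 0 ✓, 9 mod 16 = 9 ✓

x ≡ 9 (mod 48)


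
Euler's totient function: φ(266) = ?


Factor n: 266 = 2 × 7 × 19
φ(n) = n · ∏(1 - 1/p) over distinct primes p | n
φ(266) = 266 · (1 - 1/2) · (1 - 1/7) · (1 - 1/19) = 108

φ(266) = 108


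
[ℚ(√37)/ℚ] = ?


√37 has minimal polynomial x² - 37 (irreducible over ℚ since 37 is squarefree)

[ℚ(√37)/ℚ] = 2


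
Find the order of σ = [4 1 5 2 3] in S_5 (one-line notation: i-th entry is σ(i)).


Cycle decomposition: (1 4 2) (3 5)
Cycle lengths: 3, 2
Order = lcm(3, 2) = 6

ord(σ) = 6


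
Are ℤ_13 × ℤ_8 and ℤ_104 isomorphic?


Comparing ℤ_13 × ℤ_8 and ℤ_104:
gcd(13,8) = 1, so ℤ_13 × ℤ_8 ≅ ℤ_104 (CRT)

Yes, ℤ_13 × ℤ_8 ≅ ℤ_104


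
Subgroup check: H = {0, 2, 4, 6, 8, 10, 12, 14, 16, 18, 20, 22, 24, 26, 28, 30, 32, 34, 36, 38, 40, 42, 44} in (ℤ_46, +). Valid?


Subgroup test for H = {0, 2, 4, 6, 8, 10, 12, 14, 16, 18, 20, 22, 24, 26, 28, 30, 32, 34, 36, 38, 40, 42, 44} in (ℤ_46, +):
(1) 0 ∈ H? Yes
(2) Closure: for all a,b ∈ H, (a+b) mod 46 ∈ H? Yes
(3) Inverses: for all a ∈ H, -a mod 46 ∈ H? Yes

Yes, H is a subgroup of ℤ_46


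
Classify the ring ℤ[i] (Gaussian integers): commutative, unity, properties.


ℤ[i] is a commutative integral domain with unity 1 (in fact a Euclidean domain)
Commutative: Yes
Integral domain: Yes
Has unity: Yes

ℤ[i] (Gaussian integers): Commutative=Yes, Unity=Yes
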